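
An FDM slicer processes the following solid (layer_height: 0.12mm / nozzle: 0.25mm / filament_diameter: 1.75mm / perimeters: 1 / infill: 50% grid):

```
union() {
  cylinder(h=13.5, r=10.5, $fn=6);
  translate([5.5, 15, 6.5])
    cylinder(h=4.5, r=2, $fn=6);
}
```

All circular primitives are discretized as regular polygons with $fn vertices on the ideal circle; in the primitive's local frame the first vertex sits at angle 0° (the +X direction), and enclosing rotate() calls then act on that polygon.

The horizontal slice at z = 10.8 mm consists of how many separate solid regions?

2

At z = 10.8 mm: the cylinder: section is a regular 6-gon, circumradius r=10.5; the cylinder at (5.5, 15): section is a regular 6-gon, circumradius r=2; Merging all regions: the 2 present regions are separate (no shared area or edge), so areas and boundary lengths simply add and each stays a separate island — 2 connected regions. The result has 2 disconnected regions.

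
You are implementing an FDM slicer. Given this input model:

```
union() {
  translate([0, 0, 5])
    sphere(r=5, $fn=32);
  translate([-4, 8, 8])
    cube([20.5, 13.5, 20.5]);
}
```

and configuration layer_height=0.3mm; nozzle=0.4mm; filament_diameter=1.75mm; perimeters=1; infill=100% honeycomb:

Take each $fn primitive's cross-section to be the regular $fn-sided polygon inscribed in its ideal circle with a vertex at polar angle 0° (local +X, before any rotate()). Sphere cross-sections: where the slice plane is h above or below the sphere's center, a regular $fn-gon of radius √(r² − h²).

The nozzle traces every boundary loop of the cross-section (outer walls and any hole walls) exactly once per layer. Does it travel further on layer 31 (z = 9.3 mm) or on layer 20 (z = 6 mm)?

layer 31 (z = 9.3 mm)

Layer 31 (z = 9.3): the r=5 sphere slices to a regular 32-gon of circumradius 2.551 (√(r²−h²) with h=4.3 from center) (perimeter = 2·32·2.551·sin(180°/32) = 16.01 mm); the cube at (-4, 8) (footprint 20.5×13.5) is included at this height (perimeter 68.00 mm); Combining (union): the 2 present regions are separate (no shared area or edge), so areas and boundary lengths simply add and each stays a separate island — boundary = 84.01 mm. So its perimeter = 84.01 mm. Layer 20 (z = 6): the r=5 sphere slices to a regular 32-gon of circumradius 4.899 (√(r²−h²) with h=1 from center) (perimeter = 2·32·4.899·sin(180°/32) = 30.73 mm); the cube at (-4, 8) does not reach this height (z outside [8, 28.5]); Combining (union): only the r=5 sphere is present, so the union is just that shape — boundary = 30.73 mm. So its perimeter = 30.73 mm. Layer 31 is larger (84.01 vs 30.73 mm).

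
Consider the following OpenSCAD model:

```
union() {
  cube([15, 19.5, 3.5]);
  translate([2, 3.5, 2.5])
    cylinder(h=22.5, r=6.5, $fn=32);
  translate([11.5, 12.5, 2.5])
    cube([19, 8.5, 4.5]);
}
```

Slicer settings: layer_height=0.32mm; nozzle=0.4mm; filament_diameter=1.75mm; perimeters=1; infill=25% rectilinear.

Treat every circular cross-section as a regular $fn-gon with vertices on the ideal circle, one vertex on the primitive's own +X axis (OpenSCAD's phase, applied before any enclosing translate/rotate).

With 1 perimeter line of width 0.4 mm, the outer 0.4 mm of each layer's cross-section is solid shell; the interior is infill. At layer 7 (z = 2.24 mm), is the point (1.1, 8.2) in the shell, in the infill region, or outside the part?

infill

At z = 2.24 mm: the cube (footprint 15×19.5) is included at this height; the cylinder at (2, 3.5) is absent (z outside [2.5, 25]); the cube at (11.5, 12.5) is not intersected at this z (z outside [2.5, 7]); Merging all regions: only the 15×19.5 cube is present, so the union is just that shape — 1 connected region. Overall, the cross-section is a single solid region. The nearest boundary edge runs (0.00, 19.50)→(0.00, 0.00); distance from the point to it = 1.10 mm. The point is inside the cross-section and 1.10 mm from the nearest boundary — more than the 0.4 mm shell width (1 × 0.4), so it's in the infill interior.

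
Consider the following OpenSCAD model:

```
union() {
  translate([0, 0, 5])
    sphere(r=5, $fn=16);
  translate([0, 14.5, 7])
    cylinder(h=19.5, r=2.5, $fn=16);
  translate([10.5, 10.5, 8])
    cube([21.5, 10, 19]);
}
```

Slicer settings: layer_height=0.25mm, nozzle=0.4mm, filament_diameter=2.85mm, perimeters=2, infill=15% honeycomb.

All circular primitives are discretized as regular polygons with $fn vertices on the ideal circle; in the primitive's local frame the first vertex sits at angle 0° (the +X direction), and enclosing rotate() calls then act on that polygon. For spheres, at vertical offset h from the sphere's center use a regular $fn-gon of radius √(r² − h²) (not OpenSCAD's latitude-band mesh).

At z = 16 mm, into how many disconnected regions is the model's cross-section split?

2

At z = 16 mm: the sphere does not reach this height (|z−center|=11.000 > r=5); the r=2.5 cylinder at (0, 14.5) gives a regular 16-gon of circumradius 2.5 (constant along its height); the cube at (10.5, 10.5) is present — its section is the full 21.5×10 rectangle; Taking the union: the 2 present regions are separate (no shared area or edge), so areas and boundary lengths simply add and each stays a separate island — 2 connected regions. The result has 2 disconnected regions.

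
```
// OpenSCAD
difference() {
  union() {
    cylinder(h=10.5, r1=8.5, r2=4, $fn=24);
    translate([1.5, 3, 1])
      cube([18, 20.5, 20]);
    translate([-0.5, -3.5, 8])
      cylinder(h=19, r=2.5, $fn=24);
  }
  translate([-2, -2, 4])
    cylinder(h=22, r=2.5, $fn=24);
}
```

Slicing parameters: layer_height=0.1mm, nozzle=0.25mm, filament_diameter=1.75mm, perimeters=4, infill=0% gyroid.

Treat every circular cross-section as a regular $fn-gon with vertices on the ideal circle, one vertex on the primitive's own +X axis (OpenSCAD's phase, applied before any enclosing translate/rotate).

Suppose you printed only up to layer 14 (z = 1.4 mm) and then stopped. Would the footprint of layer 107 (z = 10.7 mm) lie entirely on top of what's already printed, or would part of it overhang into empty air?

Compare the two slices. At z = 1.4: the cone: at t=0.133 of its height the radius interpolates to r₁+(r₂−r₁)t = 7.900, giving a regular 24-gon of that circumradius (area = (24/2)·7.900²·sin(360°/24) = 193.83 mm²); the cube at (1.5, 3) (footprint 18×20.5) is included at this height (area 369.00 mm²); the cylinder at (-0.5, -3.5) does not reach this height (z outside [8, 27]); Combining (union): the regions partially overlap — summed areas 562.83 mm² minus the doubly-counted overlap 18.28 mm² gives 544.56 mm² — area = 544.56 mm²; the cylinder at (-2, -2) does not reach this height (z outside [4, 26]); Taking the first minus the rest: none of the subtracted shapes is present at this height, so the result so far is unchanged — area = 544.56 mm². At z = 10.7: the cone does not reach this height (z outside [0, 10.5]); the 18×20.5 cube at (1.5, 3) contributes its full rectangle (area 369.00 mm²); the cylinder at (-0.5, -3.5): section is a regular 24-gon, circumradius r=2.5 (area = (24/2)·2.500²·sin(360°/24) = 19.41 mm²); Combining (union): the 2 present regions are separate (no shared area or edge), so areas and boundary lengths simply add and each stays a separate island — area = 388.41 mm²; the cylinder at (-2, -2): section is a regular 24-gon, circumradius r=2.5 (area = (24/2)·2.500²·sin(360°/24) = 19.41 mm²); Subtracting the remaining from the first: starting from that combined region (388.41 mm²), the r=2.5 cylinder at (-2, -2) partially overlaps it — only the 9.20 mm² overlap (of its 19.41 mm²) is removed, clipping the outline — area = 379.21 mm². Checking containment: the cross-section at z = 10.7 is a subset of the cross-section at z = 1.4.

entirely on top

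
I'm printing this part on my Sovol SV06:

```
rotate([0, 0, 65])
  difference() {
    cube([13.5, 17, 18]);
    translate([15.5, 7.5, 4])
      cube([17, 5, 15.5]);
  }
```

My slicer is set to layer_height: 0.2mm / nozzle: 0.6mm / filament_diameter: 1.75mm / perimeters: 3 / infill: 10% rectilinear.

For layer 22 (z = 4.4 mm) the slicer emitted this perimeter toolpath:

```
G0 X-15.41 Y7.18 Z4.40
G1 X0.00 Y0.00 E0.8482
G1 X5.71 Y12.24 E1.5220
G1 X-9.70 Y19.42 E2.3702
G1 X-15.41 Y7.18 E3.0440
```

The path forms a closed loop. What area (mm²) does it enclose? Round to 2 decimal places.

229.62 mm²

Apply the shoelace formula to the sequence of (X, Y) vertices; enclosed area = 229.62 mm².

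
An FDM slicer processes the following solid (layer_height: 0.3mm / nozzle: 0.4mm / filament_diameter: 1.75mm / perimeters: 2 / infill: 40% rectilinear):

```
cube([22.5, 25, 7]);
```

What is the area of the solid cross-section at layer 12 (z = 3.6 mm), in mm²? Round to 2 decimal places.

562.50 mm²

At z = 3.6 mm: the 22.5×25 cube contributes its full rectangle (area 562.50 mm²). Overall, the cross-section is a single solid region. Net area = 562.50 mm².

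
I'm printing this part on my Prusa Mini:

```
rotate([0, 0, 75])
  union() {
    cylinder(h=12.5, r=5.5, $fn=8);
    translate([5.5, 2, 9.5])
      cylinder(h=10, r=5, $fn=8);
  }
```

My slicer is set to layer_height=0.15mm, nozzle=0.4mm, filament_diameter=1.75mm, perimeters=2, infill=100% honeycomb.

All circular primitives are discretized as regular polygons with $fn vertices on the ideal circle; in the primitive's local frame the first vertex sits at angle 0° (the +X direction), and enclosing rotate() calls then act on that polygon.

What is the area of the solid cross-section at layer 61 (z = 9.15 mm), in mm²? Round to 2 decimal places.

85.56 mm²

At z = 9.15 mm: the r=5.5 cylinder contributes a regular 8-gon of circumradius 5.5 (area = (8/2)·5.500²·sin(360°/8) = 85.56 mm²); the cylinder at (5.5, 2) is not intersected at this z (z outside [9.5, 19.5]); Merging all regions: only the r=5.5 cylinder is present, so the union is just that shape — area = 85.56 mm²; (rotated 75° about Z; rotation is an isometry so areas/perimeters/island counts are preserved). Overall, the cross-section is a single solid region. Net area = 85.56 mm².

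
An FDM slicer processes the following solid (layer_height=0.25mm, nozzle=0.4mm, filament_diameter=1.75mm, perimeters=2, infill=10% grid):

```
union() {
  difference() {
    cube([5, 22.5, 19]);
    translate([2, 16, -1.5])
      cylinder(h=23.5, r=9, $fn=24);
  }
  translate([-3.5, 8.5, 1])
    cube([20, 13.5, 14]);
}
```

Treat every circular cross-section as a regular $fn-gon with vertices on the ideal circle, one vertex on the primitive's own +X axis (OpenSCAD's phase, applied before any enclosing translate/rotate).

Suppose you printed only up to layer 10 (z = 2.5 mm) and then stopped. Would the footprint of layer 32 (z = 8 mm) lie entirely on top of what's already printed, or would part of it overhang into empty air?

Compare the two slices. At z = 2.5: the cube (footprint 5×22.5) is included at this height (area 112.50 mm²); the r=9 cylinder at (2, 16) contributes a regular 24-gon of circumradius 9 (area = (24/2)·9.000²·sin(360°/24) = 251.57 mm²); After the difference (first − rest): starting from the 5×22.5 cube (112.50 mm²), the r=9 cylinder at (2, 16) partially overlaps it — only the 76.58 mm² overlap (of its 251.57 mm²) is removed, clipping the outline — area = 35.92 mm²; the cube at (-3.5, 8.5) (footprint 20×13.5) is included at this height (area 270.00 mm²); Combining (union): the 2 present regions are separate (no shared area or edge), so areas and boundary lengths simply add and each stays a separate island — area = 305.92 mm². At z = 8: the cube (footprint 5×22.5) is included at this height (area 112.50 mm²); the cylinder at (2, 16): section is a regular 24-gon, circumradius r=9 (area = (24/2)·9.000²·sin(360°/24) = 251.57 mm²); Subtracting the remaining from the first: starting from the 5×22.5 cube (112.50 mm²), the r=9 cylinder at (2, 16) partially overlaps it — only the 76.58 mm² overlap (of its 251.57 mm²) is removed, clipping the outline — area = 35.92 mm²; the cube at (-3.5, 8.5) (footprint 20×13.5) is included at this height (area 270.00 mm²); Combining (union): the 2 present regions are separate (no shared area or edge), so areas and boundary lengths simply add and each stays a separate island — area = 305.92 mm². Checking containment: the cross-section at z = 8 is a subset of the cross-section at z = 2.5.

entirely on top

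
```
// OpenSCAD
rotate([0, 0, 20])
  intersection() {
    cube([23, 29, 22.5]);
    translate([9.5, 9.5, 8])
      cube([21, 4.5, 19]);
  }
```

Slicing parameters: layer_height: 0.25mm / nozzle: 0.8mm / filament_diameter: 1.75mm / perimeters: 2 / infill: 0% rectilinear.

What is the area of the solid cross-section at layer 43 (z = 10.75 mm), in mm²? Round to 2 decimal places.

60.75 mm²

At z = 10.75 mm: the cube is present — its section is the full 23×29 rectangle (area 667.00 mm²); the cube at (9.5, 9.5) is present — its section is the full 21×4.5 rectangle (area 94.50 mm²); After intersecting: the 21×4.5 cube at (9.5, 9.5) partially overlaps the 23×29 cube; clipping to the common part keeps 60.75 mm² — area = 60.75 mm²; (rotated 20° about Z; rotation is an isometry so areas/perimeters/island counts are preserved). Overall, the cross-section is a single solid region. Net area = 60.75 mm².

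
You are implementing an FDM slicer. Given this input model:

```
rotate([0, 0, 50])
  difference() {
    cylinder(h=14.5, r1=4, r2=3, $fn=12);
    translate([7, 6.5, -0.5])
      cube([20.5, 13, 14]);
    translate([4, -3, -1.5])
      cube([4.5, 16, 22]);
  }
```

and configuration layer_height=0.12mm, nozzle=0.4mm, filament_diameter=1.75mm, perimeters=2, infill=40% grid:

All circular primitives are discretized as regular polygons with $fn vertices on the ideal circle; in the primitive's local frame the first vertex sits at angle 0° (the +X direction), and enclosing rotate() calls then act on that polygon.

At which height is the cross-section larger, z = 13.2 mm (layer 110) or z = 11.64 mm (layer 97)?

Layer 110 (z = 13.2): the cone contributes a regular 12-gon of circumradius 3.090 (interpolated between r1=4 and r2=3 at t=0.910) (area = (12/2)·3.090²·sin(360°/12) = 28.64 mm²); the cube at (7, 6.5) is present — its section is the full 20.5×13 rectangle (area 266.50 mm²); the 4.5×16 cube at (4, -3) contributes its full rectangle (area 72.00 mm²); Taking the first minus the rest: starting from the cone (28.64 mm²), the 20.5×13 cube at (7, 6.5) misses the remaining region (no effect); the 4.5×16 cube at (4, -3) misses the remaining region (no effect) — area = 28.64 mm²; (whole slice rotated 50° about Z — lengths, areas and connectivity unchanged). So its area = 28.64 mm². Layer 97 (z = 11.64): the cone (r1=4→r2=3) has section circumradius 3.197 here — a regular 12-gon (area = (12/2)·3.197²·sin(360°/12) = 30.67 mm²); the 20.5×13 cube at (7, 6.5) contributes its full rectangle (area 266.50 mm²); the cube at (4, -3) (footprint 4.5×16) is included at this height (area 72.00 mm²); Subtracting the remaining from the first: starting from the cone (30.67 mm²), the 20.5×13 cube at (7, 6.5) misses the remaining region (no effect); the 4.5×16 cube at (4, -3) misses the remaining region (no effect) — area = 30.67 mm²; (rotated 50° about Z; rotation is an isometry so areas/perimeters/island counts are preserved). So its area = 30.67 mm². Layer 97 is larger (30.67 vs 28.64 mm²).

layer 97 (z = 11.64 mm)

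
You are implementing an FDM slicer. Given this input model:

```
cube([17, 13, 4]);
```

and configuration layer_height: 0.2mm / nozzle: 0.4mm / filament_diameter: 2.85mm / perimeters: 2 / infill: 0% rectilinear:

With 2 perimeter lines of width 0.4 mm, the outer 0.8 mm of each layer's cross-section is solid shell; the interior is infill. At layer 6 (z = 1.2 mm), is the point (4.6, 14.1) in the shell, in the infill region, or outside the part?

At z = 1.2 mm: the 17×13 cube contributes its full rectangle. Overall, the cross-section is a single solid region. The nearest boundary edge runs (17.00, 13.00)→(0.00, 13.00); distance from the point to it = 1.10 mm. The point is not inside any of the regions above, so it lies outside the cross-section (1.10 mm from the nearest boundary).

outside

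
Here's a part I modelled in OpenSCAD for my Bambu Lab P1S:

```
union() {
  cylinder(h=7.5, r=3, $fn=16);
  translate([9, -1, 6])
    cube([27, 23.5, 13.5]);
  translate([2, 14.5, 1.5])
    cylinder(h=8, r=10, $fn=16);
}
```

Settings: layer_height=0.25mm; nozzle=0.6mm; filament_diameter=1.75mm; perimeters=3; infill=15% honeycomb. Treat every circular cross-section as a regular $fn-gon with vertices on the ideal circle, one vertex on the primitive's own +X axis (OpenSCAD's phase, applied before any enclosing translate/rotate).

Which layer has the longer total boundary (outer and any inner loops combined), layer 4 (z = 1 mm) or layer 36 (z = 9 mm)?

layer 36 (z = 9 mm)

Layer 4 (z = 1): the cylinder: section is a regular 16-gon, circumradius r=3 (perimeter = 2·16·3.000·sin(180°/16) = 18.73 mm); the cube at (9, -1) is absent (z outside [6, 19.5]); the cylinder at (2, 14.5) is absent (z outside [1.5, 9.5]); Merging all regions: only the r=3 cylinder is present, so the union is just that shape — boundary = 18.73 mm. So its perimeter = 18.73 mm. Layer 36 (z = 9): the cylinder does not reach this height (z outside [0, 7.5]); the 27×23.5 cube at (9, -1) contributes its full rectangle (perimeter 101.00 mm); the r=10 cylinder at (2, 14.5) contributes a regular 16-gon of circumradius 10 (perimeter = 2·16·10.000·sin(180°/16) = 62.43 mm); Combining (union): the regions partially overlap (shared area 27.55 mm²), so the edge portions inside another operand are dropped and the merged outline is re-measured after clipping — boundary = 133.41 mm. So its perimeter = 133.41 mm. Layer 36 is larger (133.41 vs 18.73 mm).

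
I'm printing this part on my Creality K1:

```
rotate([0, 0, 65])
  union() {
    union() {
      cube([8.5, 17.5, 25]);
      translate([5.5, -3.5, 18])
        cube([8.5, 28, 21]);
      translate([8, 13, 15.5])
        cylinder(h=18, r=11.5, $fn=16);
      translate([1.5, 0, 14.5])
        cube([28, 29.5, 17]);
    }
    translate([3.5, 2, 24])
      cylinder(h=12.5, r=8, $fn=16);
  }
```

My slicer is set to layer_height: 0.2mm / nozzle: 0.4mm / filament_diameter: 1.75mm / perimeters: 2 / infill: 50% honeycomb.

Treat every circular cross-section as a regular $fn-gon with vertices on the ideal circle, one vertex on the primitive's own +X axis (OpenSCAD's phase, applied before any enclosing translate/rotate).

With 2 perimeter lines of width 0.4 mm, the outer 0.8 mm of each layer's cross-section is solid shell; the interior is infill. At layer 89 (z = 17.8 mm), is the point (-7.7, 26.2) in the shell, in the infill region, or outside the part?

At z = 17.8 mm: the cube (footprint 8.5×17.5) is included at this height; the cube at (5.5, -3.5) is not intersected at this z (z outside [18, 39]); the r=11.5 cylinder at (8, 13) gives a regular 16-gon of circumradius 11.5 (constant along its height); the cube at (1.5, 0) (footprint 28×29.5) is included at this height; Taking the union: the regions partially overlap (shared area 483.80 mm²), so overlapping operands fuse into one piece — 1 connected region; the cylinder at (3.5, 2) is absent (z outside [24, 36.5]); Merging all regions: only the result so far is present, so the union is just that shape — 1 connected region; (whole slice rotated 65° about Z — lengths, areas and connectivity unchanged). Overall, the cross-section is a single solid region. Undo the 65° rotation: the query point maps to (20.491, 18.051) in the un-rotated model frame. The nearest boundary edge runs (29.50, 29.50)→(29.50, 0.00); distance from the point to it = 9.01 mm. The point is inside the cross-section and 9.01 mm from the nearest boundary — more than the 0.8 mm shell width (2 × 0.4), so it's in the infill interior.

infill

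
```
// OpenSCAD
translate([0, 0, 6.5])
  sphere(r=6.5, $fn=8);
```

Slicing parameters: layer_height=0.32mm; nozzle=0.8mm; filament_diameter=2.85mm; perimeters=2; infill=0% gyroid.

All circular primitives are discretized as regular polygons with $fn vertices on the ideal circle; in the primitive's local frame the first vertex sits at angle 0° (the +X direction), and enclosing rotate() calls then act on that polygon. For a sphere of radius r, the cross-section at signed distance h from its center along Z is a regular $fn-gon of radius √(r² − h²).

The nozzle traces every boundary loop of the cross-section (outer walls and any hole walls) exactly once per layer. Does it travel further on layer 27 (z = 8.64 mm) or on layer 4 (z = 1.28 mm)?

Layer 27 (z = 8.64): the sphere: section is a regular 8-gon, circumradius = √(r²−h²) = √(6.5²−2.14²) = 6.138 (perimeter = 2·8·6.138·sin(180°/8) = 37.58 mm). So its perimeter = 37.58 mm. Layer 4 (z = 1.28): the sphere: section is a regular 8-gon, circumradius = √(r²−h²) = √(6.5²−5.22²) = 3.873 (perimeter = 2·8·3.873·sin(180°/8) = 23.72 mm). So its perimeter = 23.72 mm. Layer 27 is larger (37.58 vs 23.72 mm).

layer 27 (z = 8.64 mm)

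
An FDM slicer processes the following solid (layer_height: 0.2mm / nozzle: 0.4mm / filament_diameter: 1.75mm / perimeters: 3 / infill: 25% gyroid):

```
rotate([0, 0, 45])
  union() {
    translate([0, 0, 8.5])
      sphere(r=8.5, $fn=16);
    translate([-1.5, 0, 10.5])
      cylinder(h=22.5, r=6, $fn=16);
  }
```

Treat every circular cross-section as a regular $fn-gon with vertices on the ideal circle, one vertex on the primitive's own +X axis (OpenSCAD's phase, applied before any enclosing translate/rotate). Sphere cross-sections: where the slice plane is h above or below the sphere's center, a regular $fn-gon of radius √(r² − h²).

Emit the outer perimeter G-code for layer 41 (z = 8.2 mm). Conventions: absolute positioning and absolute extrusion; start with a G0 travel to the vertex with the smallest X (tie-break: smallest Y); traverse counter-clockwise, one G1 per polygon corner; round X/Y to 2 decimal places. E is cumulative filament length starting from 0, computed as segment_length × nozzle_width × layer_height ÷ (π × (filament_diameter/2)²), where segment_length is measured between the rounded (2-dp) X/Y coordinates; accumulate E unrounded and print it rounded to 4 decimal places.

G0 X-8.49 Y0.00 Z8.20
G1 X-7.85 Y-3.25 E0.1102
G1 X-6.01 Y-6.01 E0.2205
G1 X-3.25 Y-7.85 E0.3308
G1 X0.00 Y-8.49 E0.4410
G1 X3.25 Y-7.85 E0.5512
G1 X6.01 Y-6.01 E0.6615
G1 X7.85 Y-3.25 E0.7718
G1 X8.49 Y0.00 E0.8820
G1 X7.85 Y3.25 E0.9922
G1 X6.01 Y6.01 E1.1025
G1 X3.25 Y7.85 E1.2128
G1 X0.00 Y8.49 E1.3230
G1 X-3.25 Y7.85 E1.4332
G1 X-6.01 Y6.01 E1.5435
G1 X-7.85 Y3.25 E1.6538
G1 X-8.49 Y0.00 E1.7640

At z = 8.2 mm: the r=8.5 sphere slices to a regular 16-gon of circumradius 8.495 (√(r²−h²) with h=0.3 from center); the cylinder at (-1.5, 0) is absent (z outside [10.5, 33]); Merging all regions: only the r=8.5 sphere is present, so the union is just that shape — 1 connected region; (whole slice rotated 45° about Z — lengths, areas and connectivity unchanged). The outline is a single polygon with 16 vertices. Extrusion per mm of travel: 0.4 × 0.2 / (π × 0.875²) = 0.033260. Accumulating E over each segment gives final E = 1.7640.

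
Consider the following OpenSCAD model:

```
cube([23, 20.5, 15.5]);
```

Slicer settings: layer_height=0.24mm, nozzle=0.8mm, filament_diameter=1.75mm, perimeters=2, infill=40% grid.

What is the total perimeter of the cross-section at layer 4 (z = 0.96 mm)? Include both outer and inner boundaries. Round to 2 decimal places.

87.00 mm

At z = 0.96 mm: the cube (footprint 23×20.5) is included at this height (perimeter 87.00 mm). Overall, the cross-section is a single solid region. Total boundary length (outer) = 87.00 mm.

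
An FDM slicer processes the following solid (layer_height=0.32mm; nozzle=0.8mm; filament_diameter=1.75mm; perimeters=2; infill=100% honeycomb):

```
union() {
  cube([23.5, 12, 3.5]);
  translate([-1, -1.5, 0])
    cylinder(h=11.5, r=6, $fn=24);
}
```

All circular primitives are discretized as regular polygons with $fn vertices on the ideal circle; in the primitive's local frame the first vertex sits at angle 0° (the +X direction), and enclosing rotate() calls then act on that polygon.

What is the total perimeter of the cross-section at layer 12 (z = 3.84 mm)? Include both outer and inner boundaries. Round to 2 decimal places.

At z = 3.84 mm: the cube is absent (z outside [0, 3.5]); the cylinder at (-1, -1.5): section is a regular 24-gon, circumradius r=6 (perimeter = 2·24·6.000·sin(180°/24) = 37.59 mm); Combining (union): only the r=6 cylinder at (-1, -1.5) is present, so the union is just that shape — boundary = 37.59 mm. Overall, the cross-section is a single solid region. Total boundary length (outer) = 37.59 mm.

37.59 mm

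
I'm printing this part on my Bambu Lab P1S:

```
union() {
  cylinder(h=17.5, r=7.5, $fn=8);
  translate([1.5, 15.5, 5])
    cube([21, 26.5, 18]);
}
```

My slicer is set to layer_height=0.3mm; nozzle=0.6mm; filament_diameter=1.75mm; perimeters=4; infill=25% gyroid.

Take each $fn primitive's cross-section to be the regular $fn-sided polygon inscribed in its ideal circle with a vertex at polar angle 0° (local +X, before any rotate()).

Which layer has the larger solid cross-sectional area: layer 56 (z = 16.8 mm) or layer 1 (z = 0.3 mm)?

Layer 56 (z = 16.8): the r=7.5 cylinder gives a regular 8-gon of circumradius 7.5 (constant along its height) (area = (8/2)·7.500²·sin(360°/8) = 159.10 mm²); the cube at (1.5, 15.5) (footprint 21×26.5) is included at this height (area 556.50 mm²); Merging all regions: the 2 present regions are separate (no shared area or edge), so areas and boundary lengths simply add and each stays a separate island — area = 715.60 mm². So its area = 715.60 mm². Layer 1 (z = 0.3): the r=7.5 cylinder gives a regular 8-gon of circumradius 7.5 (constant along its height) (area = (8/2)·7.500²·sin(360°/8) = 159.10 mm²); the cube at (1.5, 15.5) does not reach this height (z outside [5, 23]); Merging all regions: only the r=7.5 cylinder is present, so the union is just that shape — area = 159.10 mm². So its area = 159.10 mm². Layer 56 is larger (715.60 vs 159.10 mm²).

layer 56 (z = 16.8 mm)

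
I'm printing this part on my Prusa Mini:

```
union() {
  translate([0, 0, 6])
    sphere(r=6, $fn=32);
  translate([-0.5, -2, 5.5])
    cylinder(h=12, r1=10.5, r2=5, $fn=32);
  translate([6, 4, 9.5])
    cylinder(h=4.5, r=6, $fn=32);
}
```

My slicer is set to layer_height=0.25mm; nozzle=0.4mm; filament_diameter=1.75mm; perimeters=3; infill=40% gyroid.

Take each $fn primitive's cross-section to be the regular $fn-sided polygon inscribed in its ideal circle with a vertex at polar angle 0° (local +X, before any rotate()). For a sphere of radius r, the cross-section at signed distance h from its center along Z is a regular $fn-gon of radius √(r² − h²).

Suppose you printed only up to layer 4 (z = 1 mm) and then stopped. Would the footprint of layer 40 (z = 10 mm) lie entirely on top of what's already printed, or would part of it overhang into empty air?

Compare the two slices. At z = 1: the r=6 sphere slices to a regular 32-gon of circumradius 3.317 (√(r²−h²) with h=5 from center) (area = (32/2)·3.317²·sin(360°/32) = 34.34 mm²); the cone at (-0.5, -2) does not reach this height (z outside [5.5, 17.5]); the cylinder at (6, 4) is absent (z outside [9.5, 14]); Combining (union): only the r=6 sphere is present, so the union is just that shape — area = 34.34 mm². At z = 10: the sphere: section is a regular 32-gon, circumradius = √(r²−h²) = √(6²−4²) = 4.472 (area = (32/2)·4.472²·sin(360°/32) = 62.43 mm²); the cone at (-0.5, -2) contributes a regular 32-gon of circumradius 8.438 (interpolated between r1=10.5 and r2=5 at t=0.375) (area = (32/2)·8.438²·sin(360°/32) = 222.22 mm²); the r=6 cylinder at (6, 4) contributes a regular 32-gon of circumradius 6 (area = (32/2)·6.000²·sin(360°/32) = 112.37 mm²); Taking the union: the regions partially overlap — summed areas 397.02 mm² minus the doubly-counted overlap 105.21 mm² gives 291.81 mm² — area = 291.81 mm². Checking containment: at z = 10 the cross-section extends beyond the z = 1 cross-section by about 257.48 mm².

part overhangs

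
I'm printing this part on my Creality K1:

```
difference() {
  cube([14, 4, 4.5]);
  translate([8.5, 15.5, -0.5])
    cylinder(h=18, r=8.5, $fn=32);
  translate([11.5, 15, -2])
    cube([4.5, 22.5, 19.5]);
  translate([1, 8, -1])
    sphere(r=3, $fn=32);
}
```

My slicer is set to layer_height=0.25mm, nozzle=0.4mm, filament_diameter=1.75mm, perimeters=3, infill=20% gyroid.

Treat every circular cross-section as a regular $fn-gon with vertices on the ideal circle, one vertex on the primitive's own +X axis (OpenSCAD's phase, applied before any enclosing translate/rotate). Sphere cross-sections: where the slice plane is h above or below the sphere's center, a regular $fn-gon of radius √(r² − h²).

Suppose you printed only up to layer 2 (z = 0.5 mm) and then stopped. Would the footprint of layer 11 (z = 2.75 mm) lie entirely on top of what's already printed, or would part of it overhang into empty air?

Compare the two slices. At z = 0.5: the cube is present — its section is the full 14×4 rectangle (area 56.00 mm²); the r=8.5 cylinder at (8.5, 15.5) gives a regular 32-gon of circumradius 8.5 (constant along its height) (area = (32/2)·8.500²·sin(360°/32) = 225.52 mm²); the 4.5×22.5 cube at (11.5, 15) contributes its full rectangle (area 101.25 mm²); the sphere at (1, 8): section is a regular 32-gon, circumradius = √(r²−h²) = √(3²−1.5²) = 2.598 (area = (32/2)·2.598²·sin(360°/32) = 21.07 mm²); Subtracting the remaining from the first: starting from the 14×4 cube (56.00 mm²), the r=8.5 cylinder at (8.5, 15.5) misses the remaining region (no effect); the 4.5×22.5 cube at (11.5, 15) misses the remaining region (no effect); the r=3 sphere at (1, 8) misses the remaining region (no effect) — area = 56.00 mm². At z = 2.75: the 14×4 cube contributes its full rectangle (area 56.00 mm²); the cylinder at (8.5, 15.5): section is a regular 32-gon, circumradius r=8.5 (area = (32/2)·8.500²·sin(360°/32) = 225.52 mm²); the 4.5×22.5 cube at (11.5, 15) contributes its full rectangle (area 101.25 mm²); the sphere at (1, 8) is absent (|z−center|=3.750 > r=3); Subtracting the remaining from the first: starting from the 14×4 cube (56.00 mm²), the r=8.5 cylinder at (8.5, 15.5) misses the remaining region (no effect); the 4.5×22.5 cube at (11.5, 15) misses the remaining region (no effect) — area = 56.00 mm². Checking containment: the cross-section at z = 2.75 is a subset of the cross-section at z = 0.5.

entirely on top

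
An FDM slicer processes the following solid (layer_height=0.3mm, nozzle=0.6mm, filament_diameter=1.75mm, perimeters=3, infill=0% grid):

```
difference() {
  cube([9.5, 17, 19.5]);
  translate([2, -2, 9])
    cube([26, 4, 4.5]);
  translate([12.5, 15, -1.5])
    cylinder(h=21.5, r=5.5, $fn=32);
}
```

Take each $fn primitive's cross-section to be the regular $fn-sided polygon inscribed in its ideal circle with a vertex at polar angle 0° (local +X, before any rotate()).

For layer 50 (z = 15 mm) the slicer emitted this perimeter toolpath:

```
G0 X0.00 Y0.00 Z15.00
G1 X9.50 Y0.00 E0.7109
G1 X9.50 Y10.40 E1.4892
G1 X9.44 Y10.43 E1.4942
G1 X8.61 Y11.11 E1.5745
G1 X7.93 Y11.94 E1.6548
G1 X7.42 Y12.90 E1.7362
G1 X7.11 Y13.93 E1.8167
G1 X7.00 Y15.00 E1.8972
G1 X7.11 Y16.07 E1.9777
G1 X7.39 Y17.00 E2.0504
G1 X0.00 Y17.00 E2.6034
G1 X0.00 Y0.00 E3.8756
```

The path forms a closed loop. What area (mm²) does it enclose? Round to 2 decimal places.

148.78 mm²

Apply the shoelace formula to the sequence of (X, Y) vertices; enclosed area = 148.78 mm².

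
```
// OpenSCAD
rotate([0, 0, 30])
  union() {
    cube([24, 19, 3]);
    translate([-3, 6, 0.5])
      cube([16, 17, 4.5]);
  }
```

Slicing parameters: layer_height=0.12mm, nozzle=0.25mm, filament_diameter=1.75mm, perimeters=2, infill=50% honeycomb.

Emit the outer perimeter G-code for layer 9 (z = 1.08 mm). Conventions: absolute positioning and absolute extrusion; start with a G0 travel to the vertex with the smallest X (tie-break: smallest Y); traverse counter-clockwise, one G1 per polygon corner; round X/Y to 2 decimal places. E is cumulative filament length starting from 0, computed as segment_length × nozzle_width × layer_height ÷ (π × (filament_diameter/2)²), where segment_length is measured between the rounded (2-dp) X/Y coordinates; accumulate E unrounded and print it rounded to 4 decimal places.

G0 X-14.10 Y18.42 Z1.08
G1 X-5.60 Y3.70 E0.2120
G1 X-3.00 Y5.20 E0.2494
G1 X0.00 Y0.00 E0.3243
G1 X20.78 Y12.00 E0.6236
G1 X11.28 Y28.45 E0.8605
G1 X1.76 Y22.95 E0.9977
G1 X-0.24 Y26.42 E1.0476
G1 X-14.10 Y18.42 E1.2472

At z = 1.08 mm: the 24×19 cube contributes its full rectangle; the 16×17 cube at (-3, 6) contributes its full rectangle; Merging all regions: the regions partially overlap (shared area 169.00 mm²), so overlapping operands fuse into one piece — 1 connected region; (rotated 30° about Z; rotation is an isometry so areas/perimeters/island counts are preserved). The outline is a single polygon with 8 vertices. Extrusion per mm of travel: 0.25 × 0.12 / (π × 0.875²) = 0.012473. Accumulating E over each segment gives final E = 1.2472.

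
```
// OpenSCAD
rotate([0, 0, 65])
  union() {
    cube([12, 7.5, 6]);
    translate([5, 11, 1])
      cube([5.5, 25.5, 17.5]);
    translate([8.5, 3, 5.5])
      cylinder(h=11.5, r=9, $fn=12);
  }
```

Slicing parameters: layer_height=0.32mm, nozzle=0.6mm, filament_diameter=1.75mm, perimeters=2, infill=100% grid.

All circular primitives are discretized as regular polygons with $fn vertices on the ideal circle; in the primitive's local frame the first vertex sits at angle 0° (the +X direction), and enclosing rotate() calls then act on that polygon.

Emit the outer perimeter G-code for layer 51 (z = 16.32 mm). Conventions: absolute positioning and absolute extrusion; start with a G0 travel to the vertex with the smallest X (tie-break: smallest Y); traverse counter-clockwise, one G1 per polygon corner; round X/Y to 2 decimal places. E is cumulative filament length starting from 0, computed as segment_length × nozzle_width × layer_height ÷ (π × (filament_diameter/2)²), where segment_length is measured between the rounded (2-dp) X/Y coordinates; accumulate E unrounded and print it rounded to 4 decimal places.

At z = 16.32 mm: the cube is absent (z outside [0, 6]); the cube at (5, 11) (footprint 5.5×25.5) is included at this height; the r=9 cylinder at (8.5, 3) gives a regular 12-gon of circumradius 9 (constant along its height); Taking the union: the regions partially overlap (shared area 3.32 mm²), so overlapping operands fuse into one piece — 1 connected region; (whole slice rotated 65° about Z — lengths, areas and connectivity unchanged). The outline is a single polygon with 15 vertices. Extrusion per mm of travel: 0.6 × 0.32 / (π × 0.875²) = 0.079824. Accumulating E over each segment gives final E = 8.4767.

G0 X-30.97 Y19.96 Z16.32
G1 X-7.91 Y9.21 E2.0309
G1 X-8.09 Y8.19 E2.1136
G1 X-6.50 Y3.81 E2.4856
G1 X-2.93 Y0.81 E2.8578
G1 X1.66 Y0.01 E3.2297
G1 X6.04 Y1.60 E3.6017
G1 X9.03 Y5.17 E3.9734
G1 X9.84 Y9.76 E4.3455
G1 X8.25 Y14.13 E4.7167
G1 X4.68 Y17.13 E5.0889
G1 X0.09 Y17.94 E5.4609
G1 X-4.29 Y16.34 E5.8332
G1 X-5.95 Y14.36 E6.0394
G1 X-28.64 Y24.94 E8.0379
G1 X-30.97 Y19.96 E8.4767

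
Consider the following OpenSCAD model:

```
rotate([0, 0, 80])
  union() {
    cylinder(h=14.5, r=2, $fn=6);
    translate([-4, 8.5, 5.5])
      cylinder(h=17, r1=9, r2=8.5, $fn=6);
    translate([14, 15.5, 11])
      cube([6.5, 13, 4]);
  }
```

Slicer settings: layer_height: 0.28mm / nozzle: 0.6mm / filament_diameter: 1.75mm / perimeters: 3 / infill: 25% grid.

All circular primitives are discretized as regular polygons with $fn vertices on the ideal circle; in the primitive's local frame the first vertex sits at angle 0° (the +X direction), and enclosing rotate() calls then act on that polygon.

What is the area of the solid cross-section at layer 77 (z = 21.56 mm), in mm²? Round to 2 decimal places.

188.93 mm²

At z = 21.56 mm: the cylinder is absent (z outside [0, 14.5]); the cone at (-4, 8.5) (r1=9→r2=8.5) has section circumradius 8.528 here — a regular 6-gon (area = (6/2)·8.528²·sin(360°/6) = 188.93 mm²); the cube at (14, 15.5) does not reach this height (z outside [11, 15]); Combining (union): only the cone at (-4, 8.5) is present, so the union is just that shape — area = 188.93 mm²; (rotated 80° about Z; rotation is an isometry so areas/perimeters/island counts are preserved). Overall, the cross-section is a single solid region. Net area = 188.93 mm².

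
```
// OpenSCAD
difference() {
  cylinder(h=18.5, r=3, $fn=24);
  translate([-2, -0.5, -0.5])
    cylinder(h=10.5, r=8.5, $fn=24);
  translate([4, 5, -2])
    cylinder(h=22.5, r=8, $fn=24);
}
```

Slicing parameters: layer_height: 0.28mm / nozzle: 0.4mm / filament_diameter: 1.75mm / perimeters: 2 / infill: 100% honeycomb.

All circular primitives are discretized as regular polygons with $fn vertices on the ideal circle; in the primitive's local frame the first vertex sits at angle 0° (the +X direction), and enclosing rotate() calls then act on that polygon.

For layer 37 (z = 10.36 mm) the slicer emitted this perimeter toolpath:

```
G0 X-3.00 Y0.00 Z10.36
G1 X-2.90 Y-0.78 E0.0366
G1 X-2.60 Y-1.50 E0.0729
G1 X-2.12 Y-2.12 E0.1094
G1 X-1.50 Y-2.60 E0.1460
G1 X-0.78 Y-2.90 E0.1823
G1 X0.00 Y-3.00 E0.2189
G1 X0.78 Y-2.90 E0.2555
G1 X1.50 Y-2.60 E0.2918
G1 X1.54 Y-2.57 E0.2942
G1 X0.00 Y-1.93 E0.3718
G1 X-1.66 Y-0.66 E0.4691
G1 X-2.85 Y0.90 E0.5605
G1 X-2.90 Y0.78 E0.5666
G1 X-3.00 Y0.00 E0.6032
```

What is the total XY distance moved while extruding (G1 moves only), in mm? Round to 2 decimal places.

12.95 mm

Sum the Euclidean lengths of each G1 segment: total = 12.95 mm.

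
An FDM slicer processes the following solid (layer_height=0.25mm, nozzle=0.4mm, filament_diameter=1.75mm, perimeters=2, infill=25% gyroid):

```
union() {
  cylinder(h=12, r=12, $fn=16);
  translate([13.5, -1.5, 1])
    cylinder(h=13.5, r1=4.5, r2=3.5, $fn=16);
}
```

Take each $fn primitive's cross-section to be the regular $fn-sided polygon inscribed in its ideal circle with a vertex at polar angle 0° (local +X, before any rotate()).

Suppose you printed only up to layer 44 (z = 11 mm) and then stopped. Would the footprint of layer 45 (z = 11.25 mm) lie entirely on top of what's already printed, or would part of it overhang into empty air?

Compare the two slices. At z = 11: the r=12 cylinder contributes a regular 16-gon of circumradius 12 (area = (16/2)·12.000²·sin(360°/16) = 440.85 mm²); the cone at (13.5, -1.5) (r1=4.5→r2=3.5) has section circumradius 3.759 here — a regular 16-gon (area = (16/2)·3.759²·sin(360°/16) = 43.26 mm²); Combining (union): the regions partially overlap — summed areas 484.12 mm² minus the doubly-counted overlap 8.34 mm² gives 475.78 mm² — area = 475.78 mm². At z = 11.25: the r=12 cylinder contributes a regular 16-gon of circumradius 12 (area = (16/2)·12.000²·sin(360°/16) = 440.85 mm²); the cone at (13.5, -1.5) (r1=4.5→r2=3.5) has section circumradius 3.741 here — a regular 16-gon (area = (16/2)·3.741²·sin(360°/16) = 42.84 mm²); Taking the union: the regions partially overlap — summed areas 483.69 mm² minus the doubly-counted overlap 8.21 mm² gives 475.48 mm² — area = 475.48 mm². Checking containment: the cross-section at z = 11.25 is a subset of the cross-section at z = 11.

entirely on top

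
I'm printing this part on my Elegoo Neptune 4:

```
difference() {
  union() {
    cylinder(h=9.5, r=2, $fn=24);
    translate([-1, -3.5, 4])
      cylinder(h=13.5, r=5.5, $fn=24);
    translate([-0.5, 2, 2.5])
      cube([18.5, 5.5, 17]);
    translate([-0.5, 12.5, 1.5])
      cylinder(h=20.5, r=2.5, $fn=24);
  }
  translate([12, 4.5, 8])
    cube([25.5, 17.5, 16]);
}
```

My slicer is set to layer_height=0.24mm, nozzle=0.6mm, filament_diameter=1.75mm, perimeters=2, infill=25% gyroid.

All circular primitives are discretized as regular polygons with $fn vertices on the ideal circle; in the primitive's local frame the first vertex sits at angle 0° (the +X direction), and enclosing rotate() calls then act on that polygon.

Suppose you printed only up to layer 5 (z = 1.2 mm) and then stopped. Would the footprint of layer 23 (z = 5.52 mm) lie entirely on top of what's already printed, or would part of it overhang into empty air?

Compare the two slices. At z = 1.2: the r=2 cylinder contributes a regular 24-gon of circumradius 2 (area = (24/2)·2.000²·sin(360°/24) = 12.42 mm²); the cylinder at (-1, -3.5) does not reach this height (z outside [4, 17.5]); the cube at (-0.5, 2) is absent (z outside [2.5, 19.5]); the cylinder at (-0.5, 12.5) is absent (z outside [1.5, 22]); Combining (union): only the r=2 cylinder is present, so the union is just that shape — area = 12.42 mm²; the cube at (12, 4.5) is absent (z outside [8, 24]); Taking the first minus the rest: none of the subtracted shapes is present at this height, so that combined region is unchanged — area = 12.42 mm². At z = 5.52: the r=2 cylinder contributes a regular 24-gon of circumradius 2 (area = (24/2)·2.000²·sin(360°/24) = 12.42 mm²); the cylinder at (-1, -3.5): section is a regular 24-gon, circumradius r=5.5 (area = (24/2)·5.500²·sin(360°/24) = 93.95 mm²); the cube at (-0.5, 2) (footprint 18.5×5.5) is included at this height (area 101.75 mm²); the r=2.5 cylinder at (-0.5, 12.5) gives a regular 24-gon of circumradius 2.5 (constant along its height) (area = (24/2)·2.500²·sin(360°/24) = 19.41 mm²); Merging all regions: the regions partially overlap — summed areas 227.54 mm² minus the doubly-counted overlap 12.21 mm² gives 215.33 mm² — area = 215.33 mm²; the cube at (12, 4.5) is not intersected at this z (z outside [8, 24]); Taking the first minus the rest: none of the subtracted shapes is present at this height, so that combined region is unchanged — area = 215.33 mm². Checking containment: at z = 5.52 the cross-section extends beyond the z = 1.2 cross-section by about 202.90 mm².

part overhangs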